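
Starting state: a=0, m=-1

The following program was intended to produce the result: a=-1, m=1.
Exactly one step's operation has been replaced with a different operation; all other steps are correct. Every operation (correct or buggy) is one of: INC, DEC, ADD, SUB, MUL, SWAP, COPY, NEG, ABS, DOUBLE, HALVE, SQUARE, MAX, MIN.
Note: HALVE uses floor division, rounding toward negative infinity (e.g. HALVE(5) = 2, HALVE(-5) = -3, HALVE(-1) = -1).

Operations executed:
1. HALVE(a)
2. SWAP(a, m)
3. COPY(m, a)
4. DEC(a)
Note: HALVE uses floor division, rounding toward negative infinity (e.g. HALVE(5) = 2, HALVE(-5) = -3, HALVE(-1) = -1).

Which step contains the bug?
Step 4

Trace with buggy code:
Initial: a=0, m=-1
After step 1: a=0, m=-1
After step 2: a=-1, m=0
After step 3: a=-1, m=-1
After step 4: a=-2, m=-1
Actual final a=-2, m=-1 ≠ expected a=-1, m=1.
Step 4 is the only position where a single-operation replacement can produce the expected result.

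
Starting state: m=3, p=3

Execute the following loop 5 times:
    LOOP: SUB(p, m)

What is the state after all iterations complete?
m=3, p=-12

Iteration trace:
Start: m=3, p=3
After iteration 1: m=3, p=0
After iteration 2: m=3, p=-3
After iteration 3: m=3, p=-6
After iteration 4: m=3, p=-9
After iteration 5: m=3, p=-12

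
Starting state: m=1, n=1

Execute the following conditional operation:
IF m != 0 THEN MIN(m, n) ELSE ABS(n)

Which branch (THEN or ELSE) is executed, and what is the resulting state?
Branch: THEN, Final state: m=1, n=1

Evaluating condition: m != 0
m = 1
Condition is True, so THEN branch executes
After MIN(m, n): m=1, n=1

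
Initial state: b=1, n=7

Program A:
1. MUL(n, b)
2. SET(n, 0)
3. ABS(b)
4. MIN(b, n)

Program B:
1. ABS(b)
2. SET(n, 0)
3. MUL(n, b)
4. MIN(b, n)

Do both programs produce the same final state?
Yes

Program A final state: b=0, n=0
Program B final state: b=0, n=0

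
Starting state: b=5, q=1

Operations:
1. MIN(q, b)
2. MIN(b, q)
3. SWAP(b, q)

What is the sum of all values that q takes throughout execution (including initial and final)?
4

Values of q at each step:
Initial: q = 1
After step 1: q = 1
After step 2: q = 1
After step 3: q = 1
Sum = 1 + 1 + 1 + 1 = 4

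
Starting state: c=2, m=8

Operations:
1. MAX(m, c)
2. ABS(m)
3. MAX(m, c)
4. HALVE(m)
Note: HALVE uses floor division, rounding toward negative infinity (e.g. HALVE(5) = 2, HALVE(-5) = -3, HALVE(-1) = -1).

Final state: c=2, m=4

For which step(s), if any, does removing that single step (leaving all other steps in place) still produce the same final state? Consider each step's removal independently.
Step(s) 1, 2, 3

Testing removal of each single step:
Without step 1: final = c=2, m=4 (same)
Without step 2: final = c=2, m=4 (same)
Without step 3: final = c=2, m=4 (same)
Without step 4: final = c=2, m=8 (different)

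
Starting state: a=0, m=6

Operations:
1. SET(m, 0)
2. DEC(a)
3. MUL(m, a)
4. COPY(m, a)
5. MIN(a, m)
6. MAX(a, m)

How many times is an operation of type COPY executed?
1

Counting COPY operations:
Step 4: COPY(m, a) ← COPY
Total: 1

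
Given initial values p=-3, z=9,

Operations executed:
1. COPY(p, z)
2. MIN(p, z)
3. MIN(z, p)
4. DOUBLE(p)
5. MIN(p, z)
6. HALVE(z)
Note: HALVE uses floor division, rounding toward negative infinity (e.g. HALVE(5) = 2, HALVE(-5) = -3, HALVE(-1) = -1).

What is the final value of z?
z = 4

Tracing execution:
Step 1: COPY(p, z) → z = 9
Step 2: MIN(p, z) → z = 9
Step 3: MIN(z, p) → z = 9
Step 4: DOUBLE(p) → z = 9
Step 5: MIN(p, z) → z = 9
Step 6: HALVE(z) → z = 4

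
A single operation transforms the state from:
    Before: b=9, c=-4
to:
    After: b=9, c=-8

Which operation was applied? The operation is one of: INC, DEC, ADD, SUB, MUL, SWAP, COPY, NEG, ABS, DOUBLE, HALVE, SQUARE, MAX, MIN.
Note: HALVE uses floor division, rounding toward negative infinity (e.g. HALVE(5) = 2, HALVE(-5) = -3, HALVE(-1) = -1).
DOUBLE(c)

Analyzing the change:
Before: b=9, c=-4
After: b=9, c=-8
Variable c changed from -4 to -8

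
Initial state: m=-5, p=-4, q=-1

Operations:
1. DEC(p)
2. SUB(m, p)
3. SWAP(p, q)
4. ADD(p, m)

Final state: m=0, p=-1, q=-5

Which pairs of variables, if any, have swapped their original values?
None

Comparing initial and final values:
q: -1 → -5
m: -5 → 0
p: -4 → -1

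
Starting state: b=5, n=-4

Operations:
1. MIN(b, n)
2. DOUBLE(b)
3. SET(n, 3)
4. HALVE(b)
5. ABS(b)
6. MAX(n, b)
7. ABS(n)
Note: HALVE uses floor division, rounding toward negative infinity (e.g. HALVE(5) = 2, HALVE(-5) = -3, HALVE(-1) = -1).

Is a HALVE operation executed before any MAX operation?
Yes

First HALVE: step 4
First MAX: step 6
Since 4 < 6, HALVE comes first.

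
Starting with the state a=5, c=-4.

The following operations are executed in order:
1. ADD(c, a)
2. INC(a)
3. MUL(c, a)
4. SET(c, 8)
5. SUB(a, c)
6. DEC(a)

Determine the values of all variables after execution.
{a: -3, c: 8}

Step-by-step execution:
Initial: a=5, c=-4
After step 1 (ADD(c, a)): a=5, c=1
After step 2 (INC(a)): a=6, c=1
After step 3 (MUL(c, a)): a=6, c=6
After step 4 (SET(c, 8)): a=6, c=8
After step 5 (SUB(a, c)): a=-2, c=8
After step 6 (DEC(a)): a=-3, c=8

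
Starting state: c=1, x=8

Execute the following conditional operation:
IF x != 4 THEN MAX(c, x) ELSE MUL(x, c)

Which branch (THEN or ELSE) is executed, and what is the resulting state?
Branch: THEN, Final state: c=8, x=8

Evaluating condition: x != 4
x = 8
Condition is True, so THEN branch executes
After MAX(c, x): c=8, x=8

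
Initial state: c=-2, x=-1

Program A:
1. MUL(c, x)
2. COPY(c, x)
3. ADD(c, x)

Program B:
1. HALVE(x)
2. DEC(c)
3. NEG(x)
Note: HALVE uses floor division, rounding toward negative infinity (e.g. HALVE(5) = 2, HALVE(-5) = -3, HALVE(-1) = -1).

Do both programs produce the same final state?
No

Program A final state: c=-2, x=-1
Program B final state: c=-3, x=1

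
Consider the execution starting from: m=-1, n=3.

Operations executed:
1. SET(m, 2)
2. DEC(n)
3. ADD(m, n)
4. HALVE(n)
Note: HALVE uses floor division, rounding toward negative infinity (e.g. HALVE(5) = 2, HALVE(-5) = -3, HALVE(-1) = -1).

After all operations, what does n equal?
n = 1

Tracing execution:
Step 1: SET(m, 2) → n = 3
Step 2: DEC(n) → n = 2
Step 3: ADD(m, n) → n = 2
Step 4: HALVE(n) → n = 1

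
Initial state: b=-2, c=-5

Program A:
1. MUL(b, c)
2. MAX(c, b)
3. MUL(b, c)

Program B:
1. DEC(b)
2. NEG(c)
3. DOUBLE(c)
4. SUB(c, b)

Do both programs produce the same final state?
No

Program A final state: b=100, c=10
Program B final state: b=-3, c=13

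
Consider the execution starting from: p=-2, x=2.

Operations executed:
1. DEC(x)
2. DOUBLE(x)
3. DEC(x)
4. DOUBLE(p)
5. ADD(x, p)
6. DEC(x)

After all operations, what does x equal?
x = -4

Tracing execution:
Step 1: DEC(x) → x = 1
Step 2: DOUBLE(x) → x = 2
Step 3: DEC(x) → x = 1
Step 4: DOUBLE(p) → x = 1
Step 5: ADD(x, p) → x = -3
Step 6: DEC(x) → x = -4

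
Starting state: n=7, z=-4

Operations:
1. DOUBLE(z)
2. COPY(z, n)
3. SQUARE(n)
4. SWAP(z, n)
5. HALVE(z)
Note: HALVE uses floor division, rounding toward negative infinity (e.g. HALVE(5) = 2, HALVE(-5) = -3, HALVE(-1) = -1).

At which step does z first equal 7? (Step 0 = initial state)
Step 2

Tracing z:
Initial: z = -4
After step 1: z = -8
After step 2: z = 7 ← first occurrence
After step 3: z = 7
After step 4: z = 49
After step 5: z = 24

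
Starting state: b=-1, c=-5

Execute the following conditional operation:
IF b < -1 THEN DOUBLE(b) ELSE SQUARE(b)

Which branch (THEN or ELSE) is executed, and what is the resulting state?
Branch: ELSE, Final state: b=1, c=-5

Evaluating condition: b < -1
b = -1
Condition is False, so ELSE branch executes
After SQUARE(b): b=1, c=-5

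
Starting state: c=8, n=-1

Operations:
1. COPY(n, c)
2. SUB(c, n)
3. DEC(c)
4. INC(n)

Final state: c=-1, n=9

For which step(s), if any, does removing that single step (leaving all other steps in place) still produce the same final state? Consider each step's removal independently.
None - removing any single step changes the final result

Testing removal of each single step:
Without step 1: final = c=8, n=0 (different)
Without step 2: final = c=7, n=9 (different)
Without step 3: final = c=0, n=9 (different)
Without step 4: final = c=-1, n=8 (different)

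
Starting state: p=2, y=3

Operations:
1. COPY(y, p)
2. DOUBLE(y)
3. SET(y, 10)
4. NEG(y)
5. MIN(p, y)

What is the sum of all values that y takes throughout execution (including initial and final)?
-1

Values of y at each step:
Initial: y = 3
After step 1: y = 2
After step 2: y = 4
After step 3: y = 10
After step 4: y = -10
After step 5: y = -10
Sum = 3 + 2 + 4 + 10 + -10 + -10 = -1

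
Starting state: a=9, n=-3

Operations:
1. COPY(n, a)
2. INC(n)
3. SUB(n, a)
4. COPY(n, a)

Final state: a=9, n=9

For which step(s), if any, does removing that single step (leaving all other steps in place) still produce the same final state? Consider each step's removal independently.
Step(s) 1, 2, 3

Testing removal of each single step:
Without step 1: final = a=9, n=9 (same)
Without step 2: final = a=9, n=9 (same)
Without step 3: final = a=9, n=9 (same)
Without step 4: final = a=9, n=1 (different)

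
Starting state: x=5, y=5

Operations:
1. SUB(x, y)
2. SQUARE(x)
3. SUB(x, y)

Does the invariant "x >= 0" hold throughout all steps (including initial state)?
No, violated after step 3

The invariant is violated after step 3.

State at each step:
Initial: x=5, y=5
After step 1: x=0, y=5
After step 2: x=0, y=5
After step 3: x=-5, y=5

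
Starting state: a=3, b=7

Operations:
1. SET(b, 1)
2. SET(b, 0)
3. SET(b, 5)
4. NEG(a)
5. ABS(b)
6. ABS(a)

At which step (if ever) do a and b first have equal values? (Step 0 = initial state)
Never

a and b never become equal during execution.

Comparing values at each step:
Initial: a=3, b=7
After step 1: a=3, b=1
After step 2: a=3, b=0
After step 3: a=3, b=5
After step 4: a=-3, b=5
After step 5: a=-3, b=5
After step 6: a=3, b=5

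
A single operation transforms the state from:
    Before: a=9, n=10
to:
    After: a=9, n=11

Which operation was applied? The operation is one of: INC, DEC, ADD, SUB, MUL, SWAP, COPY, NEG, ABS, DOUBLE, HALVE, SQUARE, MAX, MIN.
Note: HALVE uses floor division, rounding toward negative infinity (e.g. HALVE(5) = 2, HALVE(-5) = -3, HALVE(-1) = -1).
INC(n)

Analyzing the change:
Before: a=9, n=10
After: a=9, n=11
Variable n changed from 10 to 11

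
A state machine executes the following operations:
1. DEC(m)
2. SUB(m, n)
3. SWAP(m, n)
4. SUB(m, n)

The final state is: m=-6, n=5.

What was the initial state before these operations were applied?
m=5, n=-1

Working backwards:
Final state: m=-6, n=5
Before step 4 (SUB(m, n)): m=-1, n=5
Before step 3 (SWAP(m, n)): m=5, n=-1
Before step 2 (SUB(m, n)): m=4, n=-1
Before step 1 (DEC(m)): m=5, n=-1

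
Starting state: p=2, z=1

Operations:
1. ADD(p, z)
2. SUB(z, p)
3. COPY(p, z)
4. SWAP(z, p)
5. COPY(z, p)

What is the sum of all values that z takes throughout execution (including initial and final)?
-6

Values of z at each step:
Initial: z = 1
After step 1: z = 1
After step 2: z = -2
After step 3: z = -2
After step 4: z = -2
After step 5: z = -2
Sum = 1 + 1 + -2 + -2 + -2 + -2 = -6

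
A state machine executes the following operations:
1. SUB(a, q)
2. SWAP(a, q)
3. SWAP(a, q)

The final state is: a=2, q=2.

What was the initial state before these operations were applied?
a=4, q=2

Working backwards:
Final state: a=2, q=2
Before step 3 (SWAP(a, q)): a=2, q=2
Before step 2 (SWAP(a, q)): a=2, q=2
Before step 1 (SUB(a, q)): a=4, q=2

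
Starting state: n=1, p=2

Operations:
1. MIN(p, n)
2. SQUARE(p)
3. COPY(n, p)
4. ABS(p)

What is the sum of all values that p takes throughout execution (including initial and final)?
6

Values of p at each step:
Initial: p = 2
After step 1: p = 1
After step 2: p = 1
After step 3: p = 1
After step 4: p = 1
Sum = 2 + 1 + 1 + 1 + 1 = 6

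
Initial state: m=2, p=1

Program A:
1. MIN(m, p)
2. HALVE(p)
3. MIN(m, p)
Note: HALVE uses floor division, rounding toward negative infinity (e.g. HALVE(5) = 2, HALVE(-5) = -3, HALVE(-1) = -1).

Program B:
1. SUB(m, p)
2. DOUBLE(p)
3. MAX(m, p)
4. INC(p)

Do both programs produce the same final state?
No

Program A final state: m=0, p=0
Program B final state: m=2, p=3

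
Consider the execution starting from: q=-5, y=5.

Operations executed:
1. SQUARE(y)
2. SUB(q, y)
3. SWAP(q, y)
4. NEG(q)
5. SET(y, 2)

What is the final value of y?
y = 2

Tracing execution:
Step 1: SQUARE(y) → y = 25
Step 2: SUB(q, y) → y = 25
Step 3: SWAP(q, y) → y = -30
Step 4: NEG(q) → y = -30
Step 5: SET(y, 2) → y = 2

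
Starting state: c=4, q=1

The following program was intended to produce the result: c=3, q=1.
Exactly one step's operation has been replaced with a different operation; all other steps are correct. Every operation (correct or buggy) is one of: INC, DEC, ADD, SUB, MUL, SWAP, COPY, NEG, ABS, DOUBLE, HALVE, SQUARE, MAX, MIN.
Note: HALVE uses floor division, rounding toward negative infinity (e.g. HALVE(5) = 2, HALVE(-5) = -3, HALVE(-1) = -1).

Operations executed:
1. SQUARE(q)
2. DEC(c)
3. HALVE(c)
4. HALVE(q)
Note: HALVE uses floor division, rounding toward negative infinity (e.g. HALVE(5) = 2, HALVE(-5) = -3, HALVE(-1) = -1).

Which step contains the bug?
Step 3

Trace with buggy code:
Initial: c=4, q=1
After step 1: c=4, q=1
After step 2: c=3, q=1
After step 3: c=1, q=1
After step 4: c=1, q=0
Actual final c=1, q=0 ≠ expected c=3, q=1.
Step 3 is the only position where a single-operation replacement can produce the expected result.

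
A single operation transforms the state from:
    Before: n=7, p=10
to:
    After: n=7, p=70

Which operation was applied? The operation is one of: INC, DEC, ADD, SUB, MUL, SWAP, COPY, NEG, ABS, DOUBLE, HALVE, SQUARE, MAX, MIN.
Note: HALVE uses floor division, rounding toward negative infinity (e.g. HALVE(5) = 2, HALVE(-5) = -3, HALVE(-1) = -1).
MUL(p, n)

Analyzing the change:
Before: n=7, p=10
After: n=7, p=70
Variable p changed from 10 to 70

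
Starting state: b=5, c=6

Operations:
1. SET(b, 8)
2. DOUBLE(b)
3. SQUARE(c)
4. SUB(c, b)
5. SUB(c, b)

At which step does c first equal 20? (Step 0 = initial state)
Step 4

Tracing c:
Initial: c = 6
After step 1: c = 6
After step 2: c = 6
After step 3: c = 36
After step 4: c = 20 ← first occurrence
After step 5: c = 4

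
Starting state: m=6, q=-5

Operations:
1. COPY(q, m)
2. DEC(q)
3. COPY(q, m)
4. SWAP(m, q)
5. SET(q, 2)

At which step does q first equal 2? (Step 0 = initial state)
Step 5

Tracing q:
Initial: q = -5
After step 1: q = 6
After step 2: q = 5
After step 3: q = 6
After step 4: q = 6
After step 5: q = 2 ← first occurrence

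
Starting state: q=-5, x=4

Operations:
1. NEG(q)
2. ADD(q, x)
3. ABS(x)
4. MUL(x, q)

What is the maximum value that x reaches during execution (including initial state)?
36

Values of x at each step:
Initial: x = 4
After step 1: x = 4
After step 2: x = 4
After step 3: x = 4
After step 4: x = 36 ← maximum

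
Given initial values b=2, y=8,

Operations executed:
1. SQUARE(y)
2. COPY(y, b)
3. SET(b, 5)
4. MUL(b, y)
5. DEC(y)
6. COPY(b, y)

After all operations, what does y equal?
y = 1

Tracing execution:
Step 1: SQUARE(y) → y = 64
Step 2: COPY(y, b) → y = 2
Step 3: SET(b, 5) → y = 2
Step 4: MUL(b, y) → y = 2
Step 5: DEC(y) → y = 1
Step 6: COPY(b, y) → y = 1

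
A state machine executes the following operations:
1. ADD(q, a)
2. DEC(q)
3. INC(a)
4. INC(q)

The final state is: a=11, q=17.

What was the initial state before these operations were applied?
a=10, q=7

Working backwards:
Final state: a=11, q=17
Before step 4 (INC(q)): a=11, q=16
Before step 3 (INC(a)): a=10, q=16
Before step 2 (DEC(q)): a=10, q=17
Before step 1 (ADD(q, a)): a=10, q=7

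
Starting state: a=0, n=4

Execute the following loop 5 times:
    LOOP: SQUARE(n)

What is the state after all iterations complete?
a=0, n=18446744073709551616

Iteration trace:
Start: a=0, n=4
After iteration 1: a=0, n=16
After iteration 2: a=0, n=256
After iteration 3: a=0, n=65536
After iteration 4: a=0, n=4294967296
After iteration 5: a=0, n=18446744073709551616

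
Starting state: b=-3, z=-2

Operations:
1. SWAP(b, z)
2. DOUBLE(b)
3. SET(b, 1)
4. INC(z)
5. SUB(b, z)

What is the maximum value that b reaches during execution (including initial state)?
3

Values of b at each step:
Initial: b = -3
After step 1: b = -2
After step 2: b = -4
After step 3: b = 1
After step 4: b = 1
After step 5: b = 3 ← maximum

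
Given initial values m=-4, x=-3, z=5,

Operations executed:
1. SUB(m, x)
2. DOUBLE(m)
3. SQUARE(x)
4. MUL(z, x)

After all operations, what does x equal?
x = 9

Tracing execution:
Step 1: SUB(m, x) → x = -3
Step 2: DOUBLE(m) → x = -3
Step 3: SQUARE(x) → x = 9
Step 4: MUL(z, x) → x = 9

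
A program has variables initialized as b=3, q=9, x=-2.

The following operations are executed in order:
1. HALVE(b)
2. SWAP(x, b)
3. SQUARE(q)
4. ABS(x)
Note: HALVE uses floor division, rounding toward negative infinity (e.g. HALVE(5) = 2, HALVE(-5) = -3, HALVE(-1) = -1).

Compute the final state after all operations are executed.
{b: -2, q: 81, x: 1}

Step-by-step execution:
Initial: b=3, q=9, x=-2
After step 1 (HALVE(b)): b=1, q=9, x=-2
After step 2 (SWAP(x, b)): b=-2, q=9, x=1
After step 3 (SQUARE(q)): b=-2, q=81, x=1
After step 4 (ABS(x)): b=-2, q=81, x=1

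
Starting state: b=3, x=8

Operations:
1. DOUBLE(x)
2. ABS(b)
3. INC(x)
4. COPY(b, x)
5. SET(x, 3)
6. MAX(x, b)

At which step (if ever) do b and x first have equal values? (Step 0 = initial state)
Step 4

b and x first become equal after step 4.

Comparing values at each step:
Initial: b=3, x=8
After step 1: b=3, x=16
After step 2: b=3, x=16
After step 3: b=3, x=17
After step 4: b=17, x=17 ← equal!
After step 5: b=17, x=3
After step 6: b=17, x=17 ← equal!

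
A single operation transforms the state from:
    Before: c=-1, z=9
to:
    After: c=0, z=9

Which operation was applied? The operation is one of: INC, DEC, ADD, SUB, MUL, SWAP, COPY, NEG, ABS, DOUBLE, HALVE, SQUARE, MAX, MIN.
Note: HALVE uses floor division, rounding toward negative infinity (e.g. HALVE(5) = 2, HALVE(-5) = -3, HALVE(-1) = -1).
INC(c)

Analyzing the change:
Before: c=-1, z=9
After: c=0, z=9
Variable c changed from -1 to 0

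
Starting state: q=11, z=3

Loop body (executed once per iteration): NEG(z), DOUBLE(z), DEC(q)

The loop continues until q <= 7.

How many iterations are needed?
4

Tracing iterations:
Initial: q=11, z=3
After iteration 1: q=10, z=-6
After iteration 2: q=9, z=12
After iteration 3: q=8, z=-24
After iteration 4: q=7, z=48
q <= 7 now holds, so the loop exits after 4 iterations.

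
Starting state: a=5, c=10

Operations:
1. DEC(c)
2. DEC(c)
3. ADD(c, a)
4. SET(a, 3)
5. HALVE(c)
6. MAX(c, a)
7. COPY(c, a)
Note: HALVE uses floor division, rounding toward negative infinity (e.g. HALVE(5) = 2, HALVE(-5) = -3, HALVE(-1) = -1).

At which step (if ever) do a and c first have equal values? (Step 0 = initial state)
Step 7

a and c first become equal after step 7.

Comparing values at each step:
Initial: a=5, c=10
After step 1: a=5, c=9
After step 2: a=5, c=8
After step 3: a=5, c=13
After step 4: a=3, c=13
After step 5: a=3, c=6
After step 6: a=3, c=6
After step 7: a=3, c=3 ← equal!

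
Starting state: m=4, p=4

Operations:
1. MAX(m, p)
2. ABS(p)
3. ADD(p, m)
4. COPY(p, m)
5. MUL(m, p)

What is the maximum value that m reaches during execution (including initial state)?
16

Values of m at each step:
Initial: m = 4
After step 1: m = 4
After step 2: m = 4
After step 3: m = 4
After step 4: m = 4
After step 5: m = 16 ← maximum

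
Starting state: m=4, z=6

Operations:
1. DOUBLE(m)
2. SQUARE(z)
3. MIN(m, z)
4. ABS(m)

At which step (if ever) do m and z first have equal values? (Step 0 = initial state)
Never

m and z never become equal during execution.

Comparing values at each step:
Initial: m=4, z=6
After step 1: m=8, z=6
After step 2: m=8, z=36
After step 3: m=8, z=36
After step 4: m=8, z=36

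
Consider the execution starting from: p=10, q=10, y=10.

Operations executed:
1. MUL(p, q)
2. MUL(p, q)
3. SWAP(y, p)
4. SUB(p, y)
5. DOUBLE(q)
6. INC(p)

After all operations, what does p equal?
p = -989

Tracing execution:
Step 1: MUL(p, q) → p = 100
Step 2: MUL(p, q) → p = 1000
Step 3: SWAP(y, p) → p = 10
Step 4: SUB(p, y) → p = -990
Step 5: DOUBLE(q) → p = -990
Step 6: INC(p) → p = -989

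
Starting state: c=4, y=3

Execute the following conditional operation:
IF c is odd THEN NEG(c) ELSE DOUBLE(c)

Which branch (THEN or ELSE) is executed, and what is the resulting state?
Branch: ELSE, Final state: c=8, y=3

Evaluating condition: c is odd
Condition is False, so ELSE branch executes
After DOUBLE(c): c=8, y=3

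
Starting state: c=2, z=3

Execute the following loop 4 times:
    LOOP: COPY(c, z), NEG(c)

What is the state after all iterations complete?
c=-3, z=3

Iteration trace:
Start: c=2, z=3
After iteration 1: c=-3, z=3
After iteration 2: c=-3, z=3
After iteration 3: c=-3, z=3
After iteration 4: c=-3, z=3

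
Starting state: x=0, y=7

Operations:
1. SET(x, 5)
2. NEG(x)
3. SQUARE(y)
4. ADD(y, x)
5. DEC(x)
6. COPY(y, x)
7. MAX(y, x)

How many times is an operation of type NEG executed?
1

Counting NEG operations:
Step 2: NEG(x) ← NEG
Total: 1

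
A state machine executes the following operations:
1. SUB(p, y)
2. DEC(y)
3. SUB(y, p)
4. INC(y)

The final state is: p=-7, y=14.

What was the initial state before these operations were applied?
p=0, y=7

Working backwards:
Final state: p=-7, y=14
Before step 4 (INC(y)): p=-7, y=13
Before step 3 (SUB(y, p)): p=-7, y=6
Before step 2 (DEC(y)): p=-7, y=7
Before step 1 (SUB(p, y)): p=0, y=7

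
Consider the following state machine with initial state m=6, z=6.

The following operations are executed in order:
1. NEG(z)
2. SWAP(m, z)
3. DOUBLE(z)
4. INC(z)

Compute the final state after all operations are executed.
{m: -6, z: 13}

Step-by-step execution:
Initial: m=6, z=6
After step 1 (NEG(z)): m=6, z=-6
After step 2 (SWAP(m, z)): m=-6, z=6
After step 3 (DOUBLE(z)): m=-6, z=12
After step 4 (INC(z)): m=-6, z=13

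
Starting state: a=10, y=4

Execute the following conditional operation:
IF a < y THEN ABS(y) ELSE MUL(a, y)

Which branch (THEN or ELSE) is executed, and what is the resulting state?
Branch: ELSE, Final state: a=40, y=4

Evaluating condition: a < y
a = 10, y = 4
Condition is False, so ELSE branch executes
After MUL(a, y): a=40, y=4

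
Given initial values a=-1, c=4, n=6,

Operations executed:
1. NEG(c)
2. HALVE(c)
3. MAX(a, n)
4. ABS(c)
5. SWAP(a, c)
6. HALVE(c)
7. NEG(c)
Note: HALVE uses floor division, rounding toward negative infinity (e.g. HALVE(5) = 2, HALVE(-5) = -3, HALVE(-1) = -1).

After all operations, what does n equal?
n = 6

Tracing execution:
Step 1: NEG(c) → n = 6
Step 2: HALVE(c) → n = 6
Step 3: MAX(a, n) → n = 6
Step 4: ABS(c) → n = 6
Step 5: SWAP(a, c) → n = 6
Step 6: HALVE(c) → n = 6
Step 7: NEG(c) → n = 6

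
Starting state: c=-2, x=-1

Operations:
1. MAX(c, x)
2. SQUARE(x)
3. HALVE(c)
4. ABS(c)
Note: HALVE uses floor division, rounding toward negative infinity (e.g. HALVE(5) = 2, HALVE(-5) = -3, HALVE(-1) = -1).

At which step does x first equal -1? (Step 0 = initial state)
Step 0

Tracing x:
Initial: x = -1 ← first occurrence
After step 1: x = -1
After step 2: x = 1
After step 3: x = 1
After step 4: x = 1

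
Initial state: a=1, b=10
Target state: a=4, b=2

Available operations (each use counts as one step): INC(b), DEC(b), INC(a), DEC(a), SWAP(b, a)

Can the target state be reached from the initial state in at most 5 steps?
No

The target state cannot be reached within 5 steps.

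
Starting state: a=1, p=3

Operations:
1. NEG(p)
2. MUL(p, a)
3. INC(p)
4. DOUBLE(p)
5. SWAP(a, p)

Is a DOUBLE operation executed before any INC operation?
No

First DOUBLE: step 4
First INC: step 3
Since 4 > 3, INC comes first.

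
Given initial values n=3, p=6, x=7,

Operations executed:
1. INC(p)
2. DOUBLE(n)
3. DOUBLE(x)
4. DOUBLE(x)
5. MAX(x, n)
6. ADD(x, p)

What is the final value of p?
p = 7

Tracing execution:
Step 1: INC(p) → p = 7
Step 2: DOUBLE(n) → p = 7
Step 3: DOUBLE(x) → p = 7
Step 4: DOUBLE(x) → p = 7
Step 5: MAX(x, n) → p = 7
Step 6: ADD(x, p) → p = 7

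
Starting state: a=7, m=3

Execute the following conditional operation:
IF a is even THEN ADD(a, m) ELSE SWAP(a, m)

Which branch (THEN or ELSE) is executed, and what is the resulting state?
Branch: ELSE, Final state: a=3, m=7

Evaluating condition: a is even
Condition is False, so ELSE branch executes
After SWAP(a, m): a=3, m=7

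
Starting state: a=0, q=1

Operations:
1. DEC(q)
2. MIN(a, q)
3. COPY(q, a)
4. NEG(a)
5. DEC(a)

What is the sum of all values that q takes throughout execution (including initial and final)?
1

Values of q at each step:
Initial: q = 1
After step 1: q = 0
After step 2: q = 0
After step 3: q = 0
After step 4: q = 0
After step 5: q = 0
Sum = 1 + 0 + 0 + 0 + 0 + 0 = 1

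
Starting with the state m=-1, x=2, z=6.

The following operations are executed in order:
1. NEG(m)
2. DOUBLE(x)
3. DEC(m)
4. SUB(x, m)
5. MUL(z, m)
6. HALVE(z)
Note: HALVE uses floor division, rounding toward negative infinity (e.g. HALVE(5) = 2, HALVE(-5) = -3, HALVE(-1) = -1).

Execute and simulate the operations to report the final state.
{m: 0, x: 4, z: 0}

Step-by-step execution:
Initial: m=-1, x=2, z=6
After step 1 (NEG(m)): m=1, x=2, z=6
After step 2 (DOUBLE(x)): m=1, x=4, z=6
After step 3 (DEC(m)): m=0, x=4, z=6
After step 4 (SUB(x, m)): m=0, x=4, z=6
After step 5 (MUL(z, m)): m=0, x=4, z=0
After step 6 (HALVE(z)): m=0, x=4, z=0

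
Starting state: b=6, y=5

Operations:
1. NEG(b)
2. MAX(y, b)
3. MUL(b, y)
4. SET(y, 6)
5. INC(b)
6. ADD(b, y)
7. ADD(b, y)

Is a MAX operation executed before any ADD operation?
Yes

First MAX: step 2
First ADD: step 6
Since 2 < 6, MAX comes first.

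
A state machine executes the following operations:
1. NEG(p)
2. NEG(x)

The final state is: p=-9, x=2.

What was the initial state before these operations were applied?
p=9, x=-2

Working backwards:
Final state: p=-9, x=2
Before step 2 (NEG(x)): p=-9, x=-2
Before step 1 (NEG(p)): p=9, x=-2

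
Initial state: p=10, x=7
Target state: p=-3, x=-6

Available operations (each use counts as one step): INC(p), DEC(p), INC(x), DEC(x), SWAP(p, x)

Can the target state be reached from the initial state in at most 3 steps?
No

The target state cannot be reached within 3 steps.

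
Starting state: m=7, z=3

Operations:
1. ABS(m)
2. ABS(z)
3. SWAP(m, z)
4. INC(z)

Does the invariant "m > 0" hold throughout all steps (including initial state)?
Yes

The invariant holds at every step.

State at each step:
Initial: m=7, z=3
After step 1: m=7, z=3
After step 2: m=7, z=3
After step 3: m=3, z=7
After step 4: m=3, z=8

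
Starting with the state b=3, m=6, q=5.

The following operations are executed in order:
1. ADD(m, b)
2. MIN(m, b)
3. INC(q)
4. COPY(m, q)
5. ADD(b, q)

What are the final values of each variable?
{b: 9, m: 6, q: 6}

Step-by-step execution:
Initial: b=3, m=6, q=5
After step 1 (ADD(m, b)): b=3, m=9, q=5
After step 2 (MIN(m, b)): b=3, m=3, q=5
After step 3 (INC(q)): b=3, m=3, q=6
After step 4 (COPY(m, q)): b=3, m=6, q=6
After step 5 (ADD(b, q)): b=9, m=6, q=6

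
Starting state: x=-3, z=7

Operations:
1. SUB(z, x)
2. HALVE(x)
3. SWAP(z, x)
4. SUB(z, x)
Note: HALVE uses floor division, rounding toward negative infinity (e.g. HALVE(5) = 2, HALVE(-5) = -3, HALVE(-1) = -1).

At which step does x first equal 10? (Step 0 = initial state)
Step 3

Tracing x:
Initial: x = -3
After step 1: x = -3
After step 2: x = -2
After step 3: x = 10 ← first occurrence
After step 4: x = 10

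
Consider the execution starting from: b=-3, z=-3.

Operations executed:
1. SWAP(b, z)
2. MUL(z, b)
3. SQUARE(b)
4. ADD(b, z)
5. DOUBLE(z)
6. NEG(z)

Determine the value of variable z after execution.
z = -18

Tracing execution:
Step 1: SWAP(b, z) → z = -3
Step 2: MUL(z, b) → z = 9
Step 3: SQUARE(b) → z = 9
Step 4: ADD(b, z) → z = 9
Step 5: DOUBLE(z) → z = 18
Step 6: NEG(z) → z = -18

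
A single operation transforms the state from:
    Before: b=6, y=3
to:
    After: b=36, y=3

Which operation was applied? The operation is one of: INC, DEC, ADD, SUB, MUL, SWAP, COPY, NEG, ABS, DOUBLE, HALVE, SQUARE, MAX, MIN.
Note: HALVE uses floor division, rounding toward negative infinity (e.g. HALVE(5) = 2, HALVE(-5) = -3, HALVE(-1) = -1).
SQUARE(b)

Analyzing the change:
Before: b=6, y=3
After: b=36, y=3
Variable b changed from 6 to 36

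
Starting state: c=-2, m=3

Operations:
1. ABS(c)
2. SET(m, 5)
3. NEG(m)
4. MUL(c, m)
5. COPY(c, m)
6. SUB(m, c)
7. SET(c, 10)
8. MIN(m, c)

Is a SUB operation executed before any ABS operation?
No

First SUB: step 6
First ABS: step 1
Since 6 > 1, ABS comes first.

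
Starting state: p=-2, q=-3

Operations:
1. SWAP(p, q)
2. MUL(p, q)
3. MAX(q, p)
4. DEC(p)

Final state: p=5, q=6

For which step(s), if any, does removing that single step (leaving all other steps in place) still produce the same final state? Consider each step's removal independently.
Step(s) 1

Testing removal of each single step:
Without step 1: final = p=5, q=6 (same)
Without step 2: final = p=-4, q=-2 (different)
Without step 3: final = p=5, q=-2 (different)
Without step 4: final = p=6, q=6 (different)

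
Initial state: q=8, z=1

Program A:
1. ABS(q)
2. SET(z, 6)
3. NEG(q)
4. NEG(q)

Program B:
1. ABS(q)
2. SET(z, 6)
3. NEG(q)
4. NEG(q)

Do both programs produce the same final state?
Yes

Program A final state: q=8, z=6
Program B final state: q=8, z=6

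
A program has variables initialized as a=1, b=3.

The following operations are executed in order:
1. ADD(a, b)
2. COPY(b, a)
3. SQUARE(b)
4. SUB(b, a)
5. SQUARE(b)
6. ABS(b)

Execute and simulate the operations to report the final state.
{a: 4, b: 144}

Step-by-step execution:
Initial: a=1, b=3
After step 1 (ADD(a, b)): a=4, b=3
After step 2 (COPY(b, a)): a=4, b=4
After step 3 (SQUARE(b)): a=4, b=16
After step 4 (SUB(b, a)): a=4, b=12
After step 5 (SQUARE(b)): a=4, b=144
After step 6 (ABS(b)): a=4, b=144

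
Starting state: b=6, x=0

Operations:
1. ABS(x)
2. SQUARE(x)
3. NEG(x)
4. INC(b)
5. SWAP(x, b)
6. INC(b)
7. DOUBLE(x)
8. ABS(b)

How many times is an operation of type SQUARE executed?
1

Counting SQUARE operations:
Step 2: SQUARE(x) ← SQUARE
Total: 1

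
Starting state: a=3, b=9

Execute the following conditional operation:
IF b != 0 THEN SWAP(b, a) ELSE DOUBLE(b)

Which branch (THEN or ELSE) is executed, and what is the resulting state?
Branch: THEN, Final state: a=9, b=3

Evaluating condition: b != 0
b = 9
Condition is True, so THEN branch executes
After SWAP(b, a): a=9, b=3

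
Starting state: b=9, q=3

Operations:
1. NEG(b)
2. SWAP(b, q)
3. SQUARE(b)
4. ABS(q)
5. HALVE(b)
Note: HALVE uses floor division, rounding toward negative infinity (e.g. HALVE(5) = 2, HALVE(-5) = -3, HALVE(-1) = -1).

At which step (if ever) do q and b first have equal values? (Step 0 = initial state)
Step 4

q and b first become equal after step 4.

Comparing values at each step:
Initial: q=3, b=9
After step 1: q=3, b=-9
After step 2: q=-9, b=3
After step 3: q=-9, b=9
After step 4: q=9, b=9 ← equal!
After step 5: q=9, b=4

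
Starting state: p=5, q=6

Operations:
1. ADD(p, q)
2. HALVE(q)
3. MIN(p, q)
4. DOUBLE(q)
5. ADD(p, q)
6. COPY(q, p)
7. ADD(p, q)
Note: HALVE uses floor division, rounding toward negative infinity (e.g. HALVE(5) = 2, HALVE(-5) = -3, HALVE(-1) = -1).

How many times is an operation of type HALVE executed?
1

Counting HALVE operations:
Step 2: HALVE(q) ← HALVE
Total: 1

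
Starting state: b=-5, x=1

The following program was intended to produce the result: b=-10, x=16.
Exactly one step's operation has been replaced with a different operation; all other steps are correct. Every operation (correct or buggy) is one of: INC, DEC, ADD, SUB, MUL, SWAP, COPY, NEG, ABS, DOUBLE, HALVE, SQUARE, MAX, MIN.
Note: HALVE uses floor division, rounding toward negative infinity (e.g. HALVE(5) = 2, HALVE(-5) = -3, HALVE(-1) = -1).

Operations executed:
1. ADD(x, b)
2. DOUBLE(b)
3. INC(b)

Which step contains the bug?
Step 3

Trace with buggy code:
Initial: b=-5, x=1
After step 1: b=-5, x=-4
After step 2: b=-10, x=-4
After step 3: b=-9, x=-4
Actual final b=-9, x=-4 ≠ expected b=-10, x=16.
Step 3 is the only position where a single-operation replacement can produce the expected result.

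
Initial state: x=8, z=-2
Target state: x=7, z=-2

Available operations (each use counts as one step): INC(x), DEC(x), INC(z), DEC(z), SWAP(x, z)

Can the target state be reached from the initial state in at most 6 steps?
Yes

Path (1 step): DEC(x)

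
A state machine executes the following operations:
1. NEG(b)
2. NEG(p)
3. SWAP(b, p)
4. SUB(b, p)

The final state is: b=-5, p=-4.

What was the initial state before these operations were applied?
b=4, p=9

Working backwards:
Final state: b=-5, p=-4
Before step 4 (SUB(b, p)): b=-9, p=-4
Before step 3 (SWAP(b, p)): b=-4, p=-9
Before step 2 (NEG(p)): b=-4, p=9
Before step 1 (NEG(b)): b=4, p=9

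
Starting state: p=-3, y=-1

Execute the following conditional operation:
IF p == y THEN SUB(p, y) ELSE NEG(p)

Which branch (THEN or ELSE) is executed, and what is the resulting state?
Branch: ELSE, Final state: p=3, y=-1

Evaluating condition: p == y
p = -3, y = -1
Condition is False, so ELSE branch executes
After NEG(p): p=3, y=-1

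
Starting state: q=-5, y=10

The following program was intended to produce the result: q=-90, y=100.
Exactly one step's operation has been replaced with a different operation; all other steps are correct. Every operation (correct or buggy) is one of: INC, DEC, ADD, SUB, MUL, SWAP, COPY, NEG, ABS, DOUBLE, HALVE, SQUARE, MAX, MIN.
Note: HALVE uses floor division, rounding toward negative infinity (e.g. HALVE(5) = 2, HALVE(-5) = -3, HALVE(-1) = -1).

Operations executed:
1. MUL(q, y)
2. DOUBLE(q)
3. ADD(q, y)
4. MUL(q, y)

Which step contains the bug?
Step 4

Trace with buggy code:
Initial: q=-5, y=10
After step 1: q=-50, y=10
After step 2: q=-100, y=10
After step 3: q=-90, y=10
After step 4: q=-900, y=10
Actual final q=-900, y=10 ≠ expected q=-90, y=100.
Step 4 is the only position where a single-operation replacement can produce the expected result.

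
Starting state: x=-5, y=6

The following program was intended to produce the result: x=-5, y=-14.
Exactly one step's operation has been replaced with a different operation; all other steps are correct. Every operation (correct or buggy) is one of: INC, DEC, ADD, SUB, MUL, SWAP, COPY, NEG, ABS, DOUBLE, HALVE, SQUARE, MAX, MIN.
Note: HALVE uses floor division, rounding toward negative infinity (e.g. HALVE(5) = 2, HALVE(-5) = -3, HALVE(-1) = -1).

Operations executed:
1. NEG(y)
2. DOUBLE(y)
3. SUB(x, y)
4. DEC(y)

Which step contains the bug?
Step 3

Trace with buggy code:
Initial: x=-5, y=6
After step 1: x=-5, y=-6
After step 2: x=-5, y=-12
After step 3: x=7, y=-12
After step 4: x=7, y=-13
Actual final x=7, y=-13 ≠ expected x=-5, y=-14.
Step 3 is the only position where a single-operation replacement can produce the expected result.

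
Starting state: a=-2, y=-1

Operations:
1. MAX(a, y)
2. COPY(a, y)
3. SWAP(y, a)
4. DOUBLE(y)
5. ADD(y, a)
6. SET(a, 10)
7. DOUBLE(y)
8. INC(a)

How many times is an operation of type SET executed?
1

Counting SET operations:
Step 6: SET(a, 10) ← SET
Total: 1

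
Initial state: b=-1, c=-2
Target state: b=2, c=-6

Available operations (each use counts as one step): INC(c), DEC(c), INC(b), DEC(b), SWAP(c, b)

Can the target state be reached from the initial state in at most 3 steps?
No

The target state cannot be reached within 3 steps.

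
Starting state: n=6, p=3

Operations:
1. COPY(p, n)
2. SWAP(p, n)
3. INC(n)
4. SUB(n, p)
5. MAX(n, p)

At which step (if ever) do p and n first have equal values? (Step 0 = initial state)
Step 1

p and n first become equal after step 1.

Comparing values at each step:
Initial: p=3, n=6
After step 1: p=6, n=6 ← equal!
After step 2: p=6, n=6 ← equal!
After step 3: p=6, n=7
After step 4: p=6, n=1
After step 5: p=6, n=6 ← equal!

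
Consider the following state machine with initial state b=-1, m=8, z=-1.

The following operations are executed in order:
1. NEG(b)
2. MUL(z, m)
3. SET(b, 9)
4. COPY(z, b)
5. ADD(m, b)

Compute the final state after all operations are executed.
{b: 9, m: 17, z: 9}

Step-by-step execution:
Initial: b=-1, m=8, z=-1
After step 1 (NEG(b)): b=1, m=8, z=-1
After step 2 (MUL(z, m)): b=1, m=8, z=-8
After step 3 (SET(b, 9)): b=9, m=8, z=-8
After step 4 (COPY(z, b)): b=9, m=8, z=9
After step 5 (ADD(m, b)): b=9, m=17, z=9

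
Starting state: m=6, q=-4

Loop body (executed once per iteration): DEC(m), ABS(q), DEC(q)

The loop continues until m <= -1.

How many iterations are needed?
7

Tracing iterations:
Initial: m=6, q=-4
After iteration 1: m=5, q=3
After iteration 2: m=4, q=2
After iteration 3: m=3, q=1
After iteration 4: m=2, q=0
After iteration 5: m=1, q=-1
After iteration 6: m=0, q=0
After iteration 7: m=-1, q=-1
m <= -1 now holds, so the loop exits after 7 iterations.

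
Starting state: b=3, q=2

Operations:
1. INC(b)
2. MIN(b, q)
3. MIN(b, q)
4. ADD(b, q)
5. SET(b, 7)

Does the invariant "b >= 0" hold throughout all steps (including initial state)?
Yes

The invariant holds at every step.

State at each step:
Initial: b=3, q=2
After step 1: b=4, q=2
After step 2: b=2, q=2
After step 3: b=2, q=2
After step 4: b=4, q=2
After step 5: b=7, q=2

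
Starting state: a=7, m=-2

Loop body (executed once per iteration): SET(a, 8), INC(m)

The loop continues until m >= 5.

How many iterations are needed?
7

Tracing iterations:
Initial: a=7, m=-2
After iteration 1: a=8, m=-1
After iteration 2: a=8, m=0
After iteration 3: a=8, m=1
After iteration 4: a=8, m=2
After iteration 5: a=8, m=3
After iteration 6: a=8, m=4
After iteration 7: a=8, m=5
m >= 5 now holds, so the loop exits after 7 iterations.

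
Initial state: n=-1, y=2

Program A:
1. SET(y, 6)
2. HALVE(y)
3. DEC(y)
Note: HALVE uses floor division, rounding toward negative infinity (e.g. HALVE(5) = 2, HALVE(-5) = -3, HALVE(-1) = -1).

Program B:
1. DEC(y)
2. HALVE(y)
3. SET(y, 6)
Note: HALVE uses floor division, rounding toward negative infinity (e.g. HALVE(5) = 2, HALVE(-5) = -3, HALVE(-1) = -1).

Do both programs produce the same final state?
No

Program A final state: n=-1, y=2
Program B final state: n=-1, y=6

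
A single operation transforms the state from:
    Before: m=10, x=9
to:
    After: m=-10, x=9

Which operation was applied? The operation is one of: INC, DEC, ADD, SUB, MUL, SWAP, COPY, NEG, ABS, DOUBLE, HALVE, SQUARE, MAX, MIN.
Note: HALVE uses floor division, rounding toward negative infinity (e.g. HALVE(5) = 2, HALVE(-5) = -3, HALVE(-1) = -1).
NEG(m)

Analyzing the change:
Before: m=10, x=9
After: m=-10, x=9
Variable m changed from 10 to -10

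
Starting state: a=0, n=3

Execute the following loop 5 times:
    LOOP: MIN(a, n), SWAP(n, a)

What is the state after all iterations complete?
a=0, n=0

Iteration trace:
Start: a=0, n=3
After iteration 1: a=3, n=0
After iteration 2: a=0, n=0
After iteration 3: a=0, n=0
After iteration 4: a=0, n=0
After iteration 5: a=0, n=0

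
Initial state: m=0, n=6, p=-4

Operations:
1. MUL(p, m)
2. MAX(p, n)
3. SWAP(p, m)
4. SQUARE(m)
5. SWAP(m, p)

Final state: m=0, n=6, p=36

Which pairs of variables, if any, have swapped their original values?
None

Comparing initial and final values:
n: 6 → 6
m: 0 → 0
p: -4 → 36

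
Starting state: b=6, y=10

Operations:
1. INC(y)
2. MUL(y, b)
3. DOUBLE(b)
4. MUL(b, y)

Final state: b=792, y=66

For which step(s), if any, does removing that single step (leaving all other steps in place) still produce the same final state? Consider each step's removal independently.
None - removing any single step changes the final result

Testing removal of each single step:
Without step 1: final = b=720, y=60 (different)
Without step 2: final = b=132, y=11 (different)
Without step 3: final = b=396, y=66 (different)
Without step 4: final = b=12, y=66 (different)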